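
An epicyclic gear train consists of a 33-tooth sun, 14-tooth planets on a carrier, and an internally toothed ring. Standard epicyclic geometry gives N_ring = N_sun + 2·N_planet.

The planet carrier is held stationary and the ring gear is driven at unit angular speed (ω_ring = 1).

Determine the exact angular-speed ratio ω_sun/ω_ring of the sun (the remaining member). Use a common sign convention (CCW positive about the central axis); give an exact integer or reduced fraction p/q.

N_ring = 33 + 2·14 = 61
33(ω_s−ω_c) = −61(ω_r−ω_c),  ω_c=0, ω_r=1
ω_s = 0 − (61/33)(1−0) = -61/33
ω_s/ω_r = -61/33

-61/33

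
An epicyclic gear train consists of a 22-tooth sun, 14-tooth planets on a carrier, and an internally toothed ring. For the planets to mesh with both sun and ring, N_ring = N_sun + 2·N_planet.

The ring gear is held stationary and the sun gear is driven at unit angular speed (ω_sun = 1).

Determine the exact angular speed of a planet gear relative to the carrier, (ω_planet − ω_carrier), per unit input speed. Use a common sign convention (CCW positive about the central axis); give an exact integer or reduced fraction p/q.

-275/252

N_ring = 22 + 2·14 = 50
22(ω_s−ω_c) = −50(ω_r−ω_c),  ω_r=0, ω_s=1
22(1−ω_c) = −50(0−ω_c)  ⇒  72ω_c = 22  ⇒  ω_c = 11/36
sun–planet: 22·(1−11/36) = −14·(ω_p−ω_c)  ⇒  ω_p−ω_c = −(22/14)·(25/36) = -275/252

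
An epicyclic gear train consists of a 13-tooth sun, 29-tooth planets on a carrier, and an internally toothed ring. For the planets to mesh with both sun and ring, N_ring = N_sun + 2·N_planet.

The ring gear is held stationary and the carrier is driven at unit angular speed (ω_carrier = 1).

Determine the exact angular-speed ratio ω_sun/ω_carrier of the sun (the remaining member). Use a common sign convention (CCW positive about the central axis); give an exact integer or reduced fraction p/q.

84/13

N_ring = 13 + 2·29 = 71
13(ω_s−ω_c) = −71(ω_r−ω_c),  ω_r=0, ω_c=1
ω_s = 1 − (71/13)(0−1) = 84/13
ω_s/ω_c = 84/13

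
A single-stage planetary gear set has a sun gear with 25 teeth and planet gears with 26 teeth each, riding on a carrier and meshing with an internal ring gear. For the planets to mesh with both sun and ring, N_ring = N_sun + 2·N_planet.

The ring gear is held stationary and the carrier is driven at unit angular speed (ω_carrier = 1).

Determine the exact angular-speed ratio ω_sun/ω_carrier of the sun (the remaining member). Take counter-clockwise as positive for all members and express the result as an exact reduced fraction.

N_ring = 25 + 2·26 = 77
25(ω_s−ω_c) = −77(ω_r−ω_c),  ω_r=0, ω_c=1
ω_s = 1 − (77/25)(0−1) = 102/25
ω_s/ω_c = 102/25

102/25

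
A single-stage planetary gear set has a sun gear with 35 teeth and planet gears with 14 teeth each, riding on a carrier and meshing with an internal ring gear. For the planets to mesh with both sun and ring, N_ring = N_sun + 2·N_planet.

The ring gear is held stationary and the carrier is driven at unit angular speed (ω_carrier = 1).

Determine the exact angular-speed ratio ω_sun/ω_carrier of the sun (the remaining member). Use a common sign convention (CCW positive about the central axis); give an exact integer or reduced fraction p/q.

N_ring = 35 + 2·14 = 63
35(ω_s−ω_c) = −63(ω_r−ω_c),  ω_r=0, ω_c=1
ω_s = 1 − (63/35)(0−1) = 14/5
ω_s/ω_c = 14/5

14/5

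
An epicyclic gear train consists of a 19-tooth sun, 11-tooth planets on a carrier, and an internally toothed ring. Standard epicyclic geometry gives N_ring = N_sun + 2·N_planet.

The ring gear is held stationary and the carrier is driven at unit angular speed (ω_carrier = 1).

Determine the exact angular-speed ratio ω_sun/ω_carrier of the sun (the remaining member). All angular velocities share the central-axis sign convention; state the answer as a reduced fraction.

60/19

N_ring = 19 + 2·11 = 41
19(ω_s−ω_c) = −41(ω_r−ω_c),  ω_r=0, ω_c=1
ω_s = 1 − (41/19)(0−1) = 60/19
ω_s/ω_c = 60/19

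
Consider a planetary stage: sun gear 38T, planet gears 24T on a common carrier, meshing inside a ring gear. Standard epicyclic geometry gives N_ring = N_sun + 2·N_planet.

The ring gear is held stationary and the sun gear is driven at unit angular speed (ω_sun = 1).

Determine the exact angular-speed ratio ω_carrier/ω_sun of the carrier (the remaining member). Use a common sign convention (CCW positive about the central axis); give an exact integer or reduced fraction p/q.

N_ring = 38 + 2·24 = 86
38(ω_s−ω_c) = −86(ω_r−ω_c),  ω_r=0, ω_s=1
38(1−ω_c) = −86(0−ω_c)  ⇒  124ω_c = 38  ⇒  ω_c = 19/62
ω_c/ω_s = 19/62

19/62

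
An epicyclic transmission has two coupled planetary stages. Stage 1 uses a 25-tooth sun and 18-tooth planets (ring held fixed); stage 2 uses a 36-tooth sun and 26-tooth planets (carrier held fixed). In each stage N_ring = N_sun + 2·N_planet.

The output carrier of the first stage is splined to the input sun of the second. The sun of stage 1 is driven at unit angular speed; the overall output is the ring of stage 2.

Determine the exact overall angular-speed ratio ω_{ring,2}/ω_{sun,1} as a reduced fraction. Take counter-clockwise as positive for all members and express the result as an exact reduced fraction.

Stage 1: N_ring = 25 + 2·18 = 61
Stage 1: 25(ω_s−ω_c) = −61(ω_r−ω_c),  ω_r=0, ω_s=1
Stage 1: 25(1−ω_c) = −61(0−ω_c)  ⇒  86ω_c = 25  ⇒  ω_c = 25/86
  ⇒ ω_c¹/ω_s¹ = 25/86
Stage 2: N_ring = 36 + 2·26 = 88
Stage 2: 36(ω_s−ω_c) = −88(ω_r−ω_c),  ω_c=0, ω_s=1
Stage 2: ω_r = 0 − (36/88)(1−0) = -9/22
  ⇒ ω_r²/ω_s² = -9/22
Coupling ω_s² = ω_c¹ ⇒ overall = 25/86 × -9/22 = -225/1892

-225/1892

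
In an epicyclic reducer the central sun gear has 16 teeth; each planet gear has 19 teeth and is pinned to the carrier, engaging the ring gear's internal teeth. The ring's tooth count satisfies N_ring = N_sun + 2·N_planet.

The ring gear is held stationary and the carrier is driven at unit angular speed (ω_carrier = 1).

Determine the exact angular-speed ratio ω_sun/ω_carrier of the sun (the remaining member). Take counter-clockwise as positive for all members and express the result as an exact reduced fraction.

N_ring = 16 + 2·19 = 54
16(ω_s−ω_c) = −54(ω_r−ω_c),  ω_r=0, ω_c=1
ω_s = 1 − (54/16)(0−1) = 35/8
ω_s/ω_c = 35/8

35/8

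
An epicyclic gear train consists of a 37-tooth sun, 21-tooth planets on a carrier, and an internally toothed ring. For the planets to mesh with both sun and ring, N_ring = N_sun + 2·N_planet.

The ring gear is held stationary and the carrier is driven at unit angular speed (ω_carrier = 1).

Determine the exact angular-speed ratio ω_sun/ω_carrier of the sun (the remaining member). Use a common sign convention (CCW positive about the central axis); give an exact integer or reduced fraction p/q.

N_ring = 37 + 2·21 = 79
37(ω_s−ω_c) = −79(ω_r−ω_c),  ω_r=0, ω_c=1
ω_s = 1 − (79/37)(0−1) = 116/37
ω_s/ω_c = 116/37

116/37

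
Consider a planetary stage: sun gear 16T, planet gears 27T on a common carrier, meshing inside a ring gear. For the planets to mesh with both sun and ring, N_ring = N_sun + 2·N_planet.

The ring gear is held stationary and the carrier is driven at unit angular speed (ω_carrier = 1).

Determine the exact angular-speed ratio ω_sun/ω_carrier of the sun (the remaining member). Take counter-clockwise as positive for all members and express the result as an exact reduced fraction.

N_ring = 16 + 2·27 = 70
16(ω_s−ω_c) = −70(ω_r−ω_c),  ω_r=0, ω_c=1
ω_s = 1 − (70/16)(0−1) = 43/8
ω_s/ω_c = 43/8

43/8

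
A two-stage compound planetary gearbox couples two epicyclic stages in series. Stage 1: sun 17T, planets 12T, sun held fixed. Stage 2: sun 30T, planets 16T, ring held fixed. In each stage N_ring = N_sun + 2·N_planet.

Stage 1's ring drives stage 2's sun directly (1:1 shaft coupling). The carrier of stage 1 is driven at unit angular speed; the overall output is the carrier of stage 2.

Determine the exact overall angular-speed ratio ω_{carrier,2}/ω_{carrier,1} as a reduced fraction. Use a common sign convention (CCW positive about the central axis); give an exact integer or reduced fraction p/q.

Stage 1: N_ring = 17 + 2·12 = 41
Stage 1: 17(ω_s−ω_c) = −41(ω_r−ω_c),  ω_s=0, ω_c=1
Stage 1: ω_r = 1 − (17/41)(0−1) = 58/41
  ⇒ ω_r¹/ω_c¹ = 58/41
Stage 2: N_ring = 30 + 2·16 = 62
Stage 2: 30(ω_s−ω_c) = −62(ω_r−ω_c),  ω_r=0, ω_s=1
Stage 2: 30(1−ω_c) = −62(0−ω_c)  ⇒  92ω_c = 30  ⇒  ω_c = 15/46
  ⇒ ω_c²/ω_s² = 15/46
Coupling ω_s² = ω_r¹ ⇒ overall = 58/41 × 15/46 = 435/943

435/943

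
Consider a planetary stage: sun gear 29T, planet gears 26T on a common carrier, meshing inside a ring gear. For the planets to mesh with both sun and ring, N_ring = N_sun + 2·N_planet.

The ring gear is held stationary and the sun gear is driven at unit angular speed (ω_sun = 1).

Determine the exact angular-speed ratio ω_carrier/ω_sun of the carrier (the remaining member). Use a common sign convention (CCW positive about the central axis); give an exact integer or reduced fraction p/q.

29/110

N_ring = 29 + 2·26 = 81
29(ω_s−ω_c) = −81(ω_r−ω_c),  ω_r=0, ω_s=1
29(1−ω_c) = −81(0−ω_c)  ⇒  110ω_c = 29  ⇒  ω_c = 29/110
ω_c/ω_s = 29/110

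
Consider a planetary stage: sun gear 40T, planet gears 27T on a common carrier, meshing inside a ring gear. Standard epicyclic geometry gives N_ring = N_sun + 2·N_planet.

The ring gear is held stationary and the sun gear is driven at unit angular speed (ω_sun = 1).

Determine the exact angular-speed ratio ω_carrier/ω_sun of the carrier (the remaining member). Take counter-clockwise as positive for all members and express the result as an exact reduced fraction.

N_ring = 40 + 2·27 = 94
40(ω_s−ω_c) = −94(ω_r−ω_c),  ω_r=0, ω_s=1
40(1−ω_c) = −94(0−ω_c)  ⇒  134ω_c = 40  ⇒  ω_c = 20/67
ω_c/ω_s = 20/67

20/67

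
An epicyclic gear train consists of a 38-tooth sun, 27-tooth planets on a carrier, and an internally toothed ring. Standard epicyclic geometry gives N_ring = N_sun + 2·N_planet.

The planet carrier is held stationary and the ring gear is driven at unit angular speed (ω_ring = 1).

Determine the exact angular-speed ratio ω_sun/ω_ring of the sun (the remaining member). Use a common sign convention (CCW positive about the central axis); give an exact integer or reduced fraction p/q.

N_ring = 38 + 2·27 = 92
38(ω_s−ω_c) = −92(ω_r−ω_c),  ω_c=0, ω_r=1
ω_s = 0 − (92/38)(1−0) = -46/19
ω_s/ω_r = -46/19

-46/19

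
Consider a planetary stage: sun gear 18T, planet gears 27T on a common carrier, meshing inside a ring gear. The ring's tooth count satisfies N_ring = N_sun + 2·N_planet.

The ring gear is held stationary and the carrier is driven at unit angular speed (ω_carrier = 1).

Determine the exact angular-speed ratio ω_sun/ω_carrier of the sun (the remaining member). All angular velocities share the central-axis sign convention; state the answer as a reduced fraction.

5

N_ring = 18 + 2·27 = 72
18(ω_s−ω_c) = −72(ω_r−ω_c),  ω_r=0, ω_c=1
ω_s = 1 − (72/18)(0−1) = 5
ω_s/ω_c = 5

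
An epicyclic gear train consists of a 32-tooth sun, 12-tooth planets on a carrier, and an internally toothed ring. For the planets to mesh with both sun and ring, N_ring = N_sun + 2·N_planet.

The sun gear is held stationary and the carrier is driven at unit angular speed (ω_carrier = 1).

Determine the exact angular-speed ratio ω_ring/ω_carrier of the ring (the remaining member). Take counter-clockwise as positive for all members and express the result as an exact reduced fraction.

11/7

N_ring = 32 + 2·12 = 56
32(ω_s−ω_c) = −56(ω_r−ω_c),  ω_s=0, ω_c=1
ω_r = 1 − (32/56)(0−1) = 11/7
ω_r/ω_c = 11/7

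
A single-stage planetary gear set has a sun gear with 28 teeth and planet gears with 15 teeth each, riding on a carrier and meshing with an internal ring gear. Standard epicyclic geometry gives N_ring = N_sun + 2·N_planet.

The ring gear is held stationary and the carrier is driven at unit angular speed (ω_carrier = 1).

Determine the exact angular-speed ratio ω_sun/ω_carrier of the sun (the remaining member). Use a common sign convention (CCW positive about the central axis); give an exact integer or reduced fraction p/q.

N_ring = 28 + 2·15 = 58
28(ω_s−ω_c) = −58(ω_r−ω_c),  ω_r=0, ω_c=1
ω_s = 1 − (58/28)(0−1) = 43/14
ω_s/ω_c = 43/14

43/14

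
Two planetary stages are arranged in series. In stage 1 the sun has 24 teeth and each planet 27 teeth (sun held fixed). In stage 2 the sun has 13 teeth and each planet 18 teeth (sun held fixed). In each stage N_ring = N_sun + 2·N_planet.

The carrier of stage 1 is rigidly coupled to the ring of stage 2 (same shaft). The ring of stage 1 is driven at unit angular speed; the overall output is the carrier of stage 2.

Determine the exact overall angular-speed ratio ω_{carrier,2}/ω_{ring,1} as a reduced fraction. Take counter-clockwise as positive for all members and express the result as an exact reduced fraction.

637/1054

Stage 1: N_ring = 24 + 2·27 = 78
Stage 1: 24(ω_s−ω_c) = −78(ω_r−ω_c),  ω_s=0, ω_r=1
Stage 1: 24(0−ω_c) = −78(1−ω_c)  ⇒  102ω_c = 78  ⇒  ω_c = 13/17
  ⇒ ω_c¹/ω_r¹ = 13/17
Stage 2: N_ring = 13 + 2·18 = 49
Stage 2: 13(ω_s−ω_c) = −49(ω_r−ω_c),  ω_s=0, ω_r=1
Stage 2: 13(0−ω_c) = −49(1−ω_c)  ⇒  62ω_c = 49  ⇒  ω_c = 49/62
  ⇒ ω_c²/ω_r² = 49/62
Coupling ω_r² = ω_c¹ ⇒ overall = 13/17 × 49/62 = 637/1054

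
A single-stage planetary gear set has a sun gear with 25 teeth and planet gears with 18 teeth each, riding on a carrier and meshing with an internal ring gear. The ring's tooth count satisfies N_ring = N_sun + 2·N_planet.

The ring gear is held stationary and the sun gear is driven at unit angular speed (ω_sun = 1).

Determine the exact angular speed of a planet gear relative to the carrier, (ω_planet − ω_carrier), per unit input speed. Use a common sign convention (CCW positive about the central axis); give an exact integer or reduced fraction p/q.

-1525/1548

N_ring = 25 + 2·18 = 61
25(ω_s−ω_c) = −61(ω_r−ω_c),  ω_r=0, ω_s=1
25(1−ω_c) = −61(0−ω_c)  ⇒  86ω_c = 25  ⇒  ω_c = 25/86
sun–planet: 25·(1−25/86) = −18·(ω_p−ω_c)  ⇒  ω_p−ω_c = −(25/18)·(61/86) = -1525/1548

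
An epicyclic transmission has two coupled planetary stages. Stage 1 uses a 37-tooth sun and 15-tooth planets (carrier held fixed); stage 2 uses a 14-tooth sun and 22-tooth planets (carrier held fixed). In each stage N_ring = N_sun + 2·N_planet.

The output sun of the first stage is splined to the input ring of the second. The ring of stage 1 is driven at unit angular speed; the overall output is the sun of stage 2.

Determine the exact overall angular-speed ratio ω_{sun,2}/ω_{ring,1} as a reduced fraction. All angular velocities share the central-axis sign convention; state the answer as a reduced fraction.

1943/259

Stage 1: N_ring = 37 + 2·15 = 67
Stage 1: 37(ω_s−ω_c) = −67(ω_r−ω_c),  ω_c=0, ω_r=1
Stage 1: ω_s = 0 − (67/37)(1−0) = -67/37
  ⇒ ω_s¹/ω_r¹ = -67/37
Stage 2: N_ring = 14 + 2·22 = 58
Stage 2: 14(ω_s−ω_c) = −58(ω_r−ω_c),  ω_c=0, ω_r=1
Stage 2: ω_s = 0 − (58/14)(1−0) = -29/7
  ⇒ ω_s²/ω_r² = -29/7
Coupling ω_r² = ω_s¹ ⇒ overall = -67/37 × -29/7 = 1943/259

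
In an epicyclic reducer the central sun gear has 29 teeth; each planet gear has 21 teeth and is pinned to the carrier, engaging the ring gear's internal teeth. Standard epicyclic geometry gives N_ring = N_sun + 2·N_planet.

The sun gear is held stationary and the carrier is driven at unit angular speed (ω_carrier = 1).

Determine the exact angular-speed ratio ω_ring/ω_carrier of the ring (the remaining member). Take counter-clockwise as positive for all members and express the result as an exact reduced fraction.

N_ring = 29 + 2·21 = 71
29(ω_s−ω_c) = −71(ω_r−ω_c),  ω_s=0, ω_c=1
ω_r = 1 − (29/71)(0−1) = 100/71
ω_r/ω_c = 100/71

100/71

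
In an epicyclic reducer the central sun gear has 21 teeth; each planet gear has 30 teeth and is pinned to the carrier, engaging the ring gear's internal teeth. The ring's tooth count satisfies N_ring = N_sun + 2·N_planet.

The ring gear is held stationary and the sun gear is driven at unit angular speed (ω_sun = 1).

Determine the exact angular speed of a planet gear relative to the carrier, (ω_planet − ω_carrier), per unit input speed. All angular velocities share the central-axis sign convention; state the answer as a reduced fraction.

-189/340

N_ring = 21 + 2·30 = 81
21(ω_s−ω_c) = −81(ω_r−ω_c),  ω_r=0, ω_s=1
21(1−ω_c) = −81(0−ω_c)  ⇒  102ω_c = 21  ⇒  ω_c = 7/34
sun–planet: 21·(1−7/34) = −30·(ω_p−ω_c)  ⇒  ω_p−ω_c = −(21/30)·(27/34) = -189/340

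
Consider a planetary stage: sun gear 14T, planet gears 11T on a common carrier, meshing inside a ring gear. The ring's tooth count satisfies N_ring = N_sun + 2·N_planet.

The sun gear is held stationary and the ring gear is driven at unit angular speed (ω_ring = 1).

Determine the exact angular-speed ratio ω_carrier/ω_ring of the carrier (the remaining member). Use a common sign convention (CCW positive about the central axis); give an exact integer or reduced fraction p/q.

18/25

N_ring = 14 + 2·11 = 36
14(ω_s−ω_c) = −36(ω_r−ω_c),  ω_s=0, ω_r=1
14(0−ω_c) = −36(1−ω_c)  ⇒  50ω_c = 36  ⇒  ω_c = 18/25
ω_c/ω_r = 18/25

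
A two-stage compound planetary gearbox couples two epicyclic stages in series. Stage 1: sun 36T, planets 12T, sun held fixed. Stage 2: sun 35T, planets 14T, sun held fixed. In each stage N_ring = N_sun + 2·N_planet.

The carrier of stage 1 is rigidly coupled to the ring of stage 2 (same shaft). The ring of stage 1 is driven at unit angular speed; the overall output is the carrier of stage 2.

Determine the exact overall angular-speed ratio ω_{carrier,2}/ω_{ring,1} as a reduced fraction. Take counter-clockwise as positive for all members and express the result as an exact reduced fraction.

Stage 1: N_ring = 36 + 2·12 = 60
Stage 1: 36(ω_s−ω_c) = −60(ω_r−ω_c),  ω_s=0, ω_r=1
Stage 1: 36(0−ω_c) = −60(1−ω_c)  ⇒  96ω_c = 60  ⇒  ω_c = 5/8
  ⇒ ω_c¹/ω_r¹ = 5/8
Stage 2: N_ring = 35 + 2·14 = 63
Stage 2: 35(ω_s−ω_c) = −63(ω_r−ω_c),  ω_s=0, ω_r=1
Stage 2: 35(0−ω_c) = −63(1−ω_c)  ⇒  98ω_c = 63  ⇒  ω_c = 9/14
  ⇒ ω_c²/ω_r² = 9/14
Coupling ω_r² = ω_c¹ ⇒ overall = 5/8 × 9/14 = 45/112

45/112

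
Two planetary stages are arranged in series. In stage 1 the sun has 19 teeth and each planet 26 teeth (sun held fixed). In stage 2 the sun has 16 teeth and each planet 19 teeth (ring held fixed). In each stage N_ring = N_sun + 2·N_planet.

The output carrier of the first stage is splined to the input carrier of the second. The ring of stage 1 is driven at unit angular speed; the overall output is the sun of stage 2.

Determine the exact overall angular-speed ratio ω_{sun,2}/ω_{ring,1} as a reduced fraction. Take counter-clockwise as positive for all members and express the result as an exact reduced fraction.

497/144

Stage 1: N_ring = 19 + 2·26 = 71
Stage 1: 19(ω_s−ω_c) = −71(ω_r−ω_c),  ω_s=0, ω_r=1
Stage 1: 19(0−ω_c) = −71(1−ω_c)  ⇒  90ω_c = 71  ⇒  ω_c = 71/90
  ⇒ ω_c¹/ω_r¹ = 71/90
Stage 2: N_ring = 16 + 2·19 = 54
Stage 2: 16(ω_s−ω_c) = −54(ω_r−ω_c),  ω_r=0, ω_c=1
Stage 2: ω_s = 1 − (54/16)(0−1) = 35/8
  ⇒ ω_s²/ω_c² = 35/8
Coupling ω_c² = ω_c¹ ⇒ overall = 71/90 × 35/8 = 497/144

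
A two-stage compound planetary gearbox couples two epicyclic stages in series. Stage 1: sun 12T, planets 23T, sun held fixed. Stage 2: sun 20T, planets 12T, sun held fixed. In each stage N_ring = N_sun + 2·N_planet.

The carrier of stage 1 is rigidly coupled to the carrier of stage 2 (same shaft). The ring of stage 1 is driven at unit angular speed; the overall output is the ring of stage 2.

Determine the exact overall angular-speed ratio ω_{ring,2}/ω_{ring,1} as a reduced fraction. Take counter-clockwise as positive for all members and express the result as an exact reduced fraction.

Stage 1: N_ring = 12 + 2·23 = 58
Stage 1: 12(ω_s−ω_c) = −58(ω_r−ω_c),  ω_s=0, ω_r=1
Stage 1: 12(0−ω_c) = −58(1−ω_c)  ⇒  70ω_c = 58  ⇒  ω_c = 29/35
  ⇒ ω_c¹/ω_r¹ = 29/35
Stage 2: N_ring = 20 + 2·12 = 44
Stage 2: 20(ω_s−ω_c) = −44(ω_r−ω_c),  ω_s=0, ω_c=1
Stage 2: ω_r = 1 − (20/44)(0−1) = 16/11
  ⇒ ω_r²/ω_c² = 16/11
Coupling ω_c² = ω_c¹ ⇒ overall = 29/35 × 16/11 = 464/385

464/385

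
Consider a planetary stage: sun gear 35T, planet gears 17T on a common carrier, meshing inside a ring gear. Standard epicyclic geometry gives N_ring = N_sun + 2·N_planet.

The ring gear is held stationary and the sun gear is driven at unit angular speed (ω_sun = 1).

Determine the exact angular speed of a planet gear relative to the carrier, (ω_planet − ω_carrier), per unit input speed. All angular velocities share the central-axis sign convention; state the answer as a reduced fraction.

N_ring = 35 + 2·17 = 69
35(ω_s−ω_c) = −69(ω_r−ω_c),  ω_r=0, ω_s=1
35(1−ω_c) = −69(0−ω_c)  ⇒  104ω_c = 35  ⇒  ω_c = 35/104
sun–planet: 35·(1−35/104) = −17·(ω_p−ω_c)  ⇒  ω_p−ω_c = −(35/17)·(69/104) = -2415/1768

-2415/1768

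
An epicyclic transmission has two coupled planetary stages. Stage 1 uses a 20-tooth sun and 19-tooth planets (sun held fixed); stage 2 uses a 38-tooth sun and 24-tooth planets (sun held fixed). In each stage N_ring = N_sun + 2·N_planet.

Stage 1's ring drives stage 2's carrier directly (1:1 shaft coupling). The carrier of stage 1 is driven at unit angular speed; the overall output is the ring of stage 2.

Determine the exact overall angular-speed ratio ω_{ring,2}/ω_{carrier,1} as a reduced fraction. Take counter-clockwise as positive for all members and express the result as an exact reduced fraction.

2418/1247

Stage 1: N_ring = 20 + 2·19 = 58
Stage 1: 20(ω_s−ω_c) = −58(ω_r−ω_c),  ω_s=0, ω_c=1
Stage 1: ω_r = 1 − (20/58)(0−1) = 39/29
  ⇒ ω_r¹/ω_c¹ = 39/29
Stage 2: N_ring = 38 + 2·24 = 86
Stage 2: 38(ω_s−ω_c) = −86(ω_r−ω_c),  ω_s=0, ω_c=1
Stage 2: ω_r = 1 − (38/86)(0−1) = 62/43
  ⇒ ω_r²/ω_c² = 62/43
Coupling ω_c² = ω_r¹ ⇒ overall = 39/29 × 62/43 = 2418/1247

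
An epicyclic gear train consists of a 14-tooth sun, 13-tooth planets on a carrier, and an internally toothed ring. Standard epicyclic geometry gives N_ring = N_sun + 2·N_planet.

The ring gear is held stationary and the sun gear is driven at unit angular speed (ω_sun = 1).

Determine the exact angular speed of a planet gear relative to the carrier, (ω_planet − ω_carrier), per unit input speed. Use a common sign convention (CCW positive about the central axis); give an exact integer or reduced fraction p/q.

-280/351

N_ring = 14 + 2·13 = 40
14(ω_s−ω_c) = −40(ω_r−ω_c),  ω_r=0, ω_s=1
14(1−ω_c) = −40(0−ω_c)  ⇒  54ω_c = 14  ⇒  ω_c = 7/27
sun–planet: 14·(1−7/27) = −13·(ω_p−ω_c)  ⇒  ω_p−ω_c = −(14/13)·(20/27) = -280/351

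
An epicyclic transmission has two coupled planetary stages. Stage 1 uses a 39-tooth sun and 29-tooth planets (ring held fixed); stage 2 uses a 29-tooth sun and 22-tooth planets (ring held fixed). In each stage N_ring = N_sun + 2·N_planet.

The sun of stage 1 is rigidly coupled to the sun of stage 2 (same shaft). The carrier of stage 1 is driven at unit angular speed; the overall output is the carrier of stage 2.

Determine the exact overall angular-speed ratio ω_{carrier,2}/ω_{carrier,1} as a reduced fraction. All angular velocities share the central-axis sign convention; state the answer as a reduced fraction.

116/117

Stage 1: N_ring = 39 + 2·29 = 97
Stage 1: 39(ω_s−ω_c) = −97(ω_r−ω_c),  ω_r=0, ω_c=1
Stage 1: ω_s = 1 − (97/39)(0−1) = 136/39
  ⇒ ω_s¹/ω_c¹ = 136/39
Stage 2: N_ring = 29 + 2·22 = 73
Stage 2: 29(ω_s−ω_c) = −73(ω_r−ω_c),  ω_r=0, ω_s=1
Stage 2: 29(1−ω_c) = −73(0−ω_c)  ⇒  102ω_c = 29  ⇒  ω_c = 29/102
  ⇒ ω_c²/ω_s² = 29/102
Coupling ω_s² = ω_s¹ ⇒ overall = 136/39 × 29/102 = 116/117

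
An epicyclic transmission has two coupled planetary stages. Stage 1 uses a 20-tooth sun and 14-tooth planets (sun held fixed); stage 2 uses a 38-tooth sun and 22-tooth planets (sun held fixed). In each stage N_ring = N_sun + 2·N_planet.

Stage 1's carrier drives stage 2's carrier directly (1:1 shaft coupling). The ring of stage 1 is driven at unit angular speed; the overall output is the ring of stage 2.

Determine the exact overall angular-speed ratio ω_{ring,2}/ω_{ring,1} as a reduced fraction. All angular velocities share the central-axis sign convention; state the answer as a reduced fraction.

720/697

Stage 1: N_ring = 20 + 2·14 = 48
Stage 1: 20(ω_s−ω_c) = −48(ω_r−ω_c),  ω_s=0, ω_r=1
Stage 1: 20(0−ω_c) = −48(1−ω_c)  ⇒  68ω_c = 48  ⇒  ω_c = 12/17
  ⇒ ω_c¹/ω_r¹ = 12/17
Stage 2: N_ring = 38 + 2·22 = 82
Stage 2: 38(ω_s−ω_c) = −82(ω_r−ω_c),  ω_s=0, ω_c=1
Stage 2: ω_r = 1 − (38/82)(0−1) = 60/41
  ⇒ ω_r²/ω_c² = 60/41
Coupling ω_c² = ω_c¹ ⇒ overall = 12/17 × 60/41 = 720/697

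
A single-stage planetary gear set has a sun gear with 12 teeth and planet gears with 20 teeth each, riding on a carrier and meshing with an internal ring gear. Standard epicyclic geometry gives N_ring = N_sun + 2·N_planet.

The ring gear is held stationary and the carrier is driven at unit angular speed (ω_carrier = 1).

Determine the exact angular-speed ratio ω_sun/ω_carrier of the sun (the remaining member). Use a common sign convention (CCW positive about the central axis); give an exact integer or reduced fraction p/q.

N_ring = 12 + 2·20 = 52
12(ω_s−ω_c) = −52(ω_r−ω_c),  ω_r=0, ω_c=1
ω_s = 1 − (52/12)(0−1) = 16/3
ω_s/ω_c = 16/3

16/3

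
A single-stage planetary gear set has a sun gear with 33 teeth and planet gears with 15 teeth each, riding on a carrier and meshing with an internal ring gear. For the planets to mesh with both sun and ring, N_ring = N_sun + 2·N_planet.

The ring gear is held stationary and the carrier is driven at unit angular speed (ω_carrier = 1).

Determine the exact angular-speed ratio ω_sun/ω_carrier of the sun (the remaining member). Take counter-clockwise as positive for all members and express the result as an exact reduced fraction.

32/11

N_ring = 33 + 2·15 = 63
33(ω_s−ω_c) = −63(ω_r−ω_c),  ω_r=0, ω_c=1
ω_s = 1 − (63/33)(0−1) = 32/11
ω_s/ω_c = 32/11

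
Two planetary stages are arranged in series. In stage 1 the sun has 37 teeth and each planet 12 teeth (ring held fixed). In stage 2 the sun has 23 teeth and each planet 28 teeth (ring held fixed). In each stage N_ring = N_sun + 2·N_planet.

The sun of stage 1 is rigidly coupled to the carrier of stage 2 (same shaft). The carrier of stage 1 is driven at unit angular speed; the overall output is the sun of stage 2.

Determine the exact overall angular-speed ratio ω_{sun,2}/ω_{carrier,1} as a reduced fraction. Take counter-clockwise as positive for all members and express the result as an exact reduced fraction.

9996/851

Stage 1: N_ring = 37 + 2·12 = 61
Stage 1: 37(ω_s−ω_c) = −61(ω_r−ω_c),  ω_r=0, ω_c=1
Stage 1: ω_s = 1 − (61/37)(0−1) = 98/37
  ⇒ ω_s¹/ω_c¹ = 98/37
Stage 2: N_ring = 23 + 2·28 = 79
Stage 2: 23(ω_s−ω_c) = −79(ω_r−ω_c),  ω_r=0, ω_c=1
Stage 2: ω_s = 1 − (79/23)(0−1) = 102/23
  ⇒ ω_s²/ω_c² = 102/23
Coupling ω_c² = ω_s¹ ⇒ overall = 98/37 × 102/23 = 9996/851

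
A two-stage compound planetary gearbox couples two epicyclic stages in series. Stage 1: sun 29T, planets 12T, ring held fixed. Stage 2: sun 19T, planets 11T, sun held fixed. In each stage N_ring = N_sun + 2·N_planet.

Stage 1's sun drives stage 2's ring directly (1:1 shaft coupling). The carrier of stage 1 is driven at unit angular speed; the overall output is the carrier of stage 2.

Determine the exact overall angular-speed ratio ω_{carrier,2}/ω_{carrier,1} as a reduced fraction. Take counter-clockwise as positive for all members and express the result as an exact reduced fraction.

1681/870

Stage 1: N_ring = 29 + 2·12 = 53
Stage 1: 29(ω_s−ω_c) = −53(ω_r−ω_c),  ω_r=0, ω_c=1
Stage 1: ω_s = 1 − (53/29)(0−1) = 82/29
  ⇒ ω_s¹/ω_c¹ = 82/29
Stage 2: N_ring = 19 + 2·11 = 41
Stage 2: 19(ω_s−ω_c) = −41(ω_r−ω_c),  ω_s=0, ω_r=1
Stage 2: 19(0−ω_c) = −41(1−ω_c)  ⇒  60ω_c = 41  ⇒  ω_c = 41/60
  ⇒ ω_c²/ω_r² = 41/60
Coupling ω_r² = ω_s¹ ⇒ overall = 82/29 × 41/60 = 1681/870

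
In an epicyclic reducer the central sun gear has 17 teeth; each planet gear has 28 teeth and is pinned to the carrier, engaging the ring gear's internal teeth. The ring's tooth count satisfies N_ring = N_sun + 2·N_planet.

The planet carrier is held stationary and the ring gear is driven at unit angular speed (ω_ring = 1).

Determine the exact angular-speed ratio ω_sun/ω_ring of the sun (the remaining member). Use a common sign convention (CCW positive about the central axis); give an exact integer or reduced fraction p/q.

-73/17

N_ring = 17 + 2·28 = 73
17(ω_s−ω_c) = −73(ω_r−ω_c),  ω_c=0, ω_r=1
ω_s = 0 − (73/17)(1−0) = -73/17
ω_s/ω_r = -73/17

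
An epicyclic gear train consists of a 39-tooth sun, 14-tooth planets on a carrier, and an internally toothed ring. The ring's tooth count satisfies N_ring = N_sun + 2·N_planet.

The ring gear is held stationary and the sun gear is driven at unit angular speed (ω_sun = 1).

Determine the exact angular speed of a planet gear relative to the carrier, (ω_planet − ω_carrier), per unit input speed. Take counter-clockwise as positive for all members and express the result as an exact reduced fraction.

-2613/1484

N_ring = 39 + 2·14 = 67
39(ω_s−ω_c) = −67(ω_r−ω_c),  ω_r=0, ω_s=1
39(1−ω_c) = −67(0−ω_c)  ⇒  106ω_c = 39  ⇒  ω_c = 39/106
sun–planet: 39·(1−39/106) = −14·(ω_p−ω_c)  ⇒  ω_p−ω_c = −(39/14)·(67/106) = -2613/1484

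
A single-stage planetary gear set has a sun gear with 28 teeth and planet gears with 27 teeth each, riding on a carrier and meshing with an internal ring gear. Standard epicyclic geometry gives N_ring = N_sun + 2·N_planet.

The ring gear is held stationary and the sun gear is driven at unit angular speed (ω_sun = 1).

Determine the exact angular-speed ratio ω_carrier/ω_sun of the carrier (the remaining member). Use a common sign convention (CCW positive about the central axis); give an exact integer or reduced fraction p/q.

N_ring = 28 + 2·27 = 82
28(ω_s−ω_c) = −82(ω_r−ω_c),  ω_r=0, ω_s=1
28(1−ω_c) = −82(0−ω_c)  ⇒  110ω_c = 28  ⇒  ω_c = 14/55
ω_c/ω_s = 14/55

14/55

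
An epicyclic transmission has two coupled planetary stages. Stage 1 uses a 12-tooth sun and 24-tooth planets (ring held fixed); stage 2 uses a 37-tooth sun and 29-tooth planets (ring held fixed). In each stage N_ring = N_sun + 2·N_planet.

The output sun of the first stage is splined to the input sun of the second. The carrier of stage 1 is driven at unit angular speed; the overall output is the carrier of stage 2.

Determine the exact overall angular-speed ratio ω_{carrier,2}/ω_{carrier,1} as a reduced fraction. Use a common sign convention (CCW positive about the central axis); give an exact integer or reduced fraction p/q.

Stage 1: N_ring = 12 + 2·24 = 60
Stage 1: 12(ω_s−ω_c) = −60(ω_r−ω_c),  ω_r=0, ω_c=1
Stage 1: ω_s = 1 − (60/12)(0−1) = 6
  ⇒ ω_s¹/ω_c¹ = 6
Stage 2: N_ring = 37 + 2·29 = 95
Stage 2: 37(ω_s−ω_c) = −95(ω_r−ω_c),  ω_r=0, ω_s=1
Stage 2: 37(1−ω_c) = −95(0−ω_c)  ⇒  132ω_c = 37  ⇒  ω_c = 37/132
  ⇒ ω_c²/ω_s² = 37/132
Coupling ω_s² = ω_s¹ ⇒ overall = 6 × 37/132 = 37/22

37/22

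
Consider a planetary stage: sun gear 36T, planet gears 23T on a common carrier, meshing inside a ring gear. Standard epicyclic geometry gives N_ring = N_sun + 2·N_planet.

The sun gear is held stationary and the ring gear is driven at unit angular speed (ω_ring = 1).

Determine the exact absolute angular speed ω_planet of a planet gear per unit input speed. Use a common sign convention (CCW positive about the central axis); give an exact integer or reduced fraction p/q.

N_ring = 36 + 2·23 = 82
36(ω_s−ω_c) = −82(ω_r−ω_c),  ω_s=0, ω_r=1
36(0−ω_c) = −82(1−ω_c)  ⇒  118ω_c = 82  ⇒  ω_c = 41/59
sun–planet: 36·(0−41/59) = −23·(ω_p−ω_c)  ⇒  ω_p−ω_c = −(36/23)·(-41/59) = 1476/1357
ω_p = 41/59 + 1476/1357 = 41/23

41/23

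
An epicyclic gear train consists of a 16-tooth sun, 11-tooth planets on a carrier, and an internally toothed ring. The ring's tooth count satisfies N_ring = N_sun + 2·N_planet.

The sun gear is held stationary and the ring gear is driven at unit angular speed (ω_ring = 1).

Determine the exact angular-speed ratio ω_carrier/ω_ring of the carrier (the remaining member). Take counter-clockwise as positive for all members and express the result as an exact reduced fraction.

N_ring = 16 + 2·11 = 38
16(ω_s−ω_c) = −38(ω_r−ω_c),  ω_s=0, ω_r=1
16(0−ω_c) = −38(1−ω_c)  ⇒  54ω_c = 38  ⇒  ω_c = 19/27
ω_c/ω_r = 19/27

19/27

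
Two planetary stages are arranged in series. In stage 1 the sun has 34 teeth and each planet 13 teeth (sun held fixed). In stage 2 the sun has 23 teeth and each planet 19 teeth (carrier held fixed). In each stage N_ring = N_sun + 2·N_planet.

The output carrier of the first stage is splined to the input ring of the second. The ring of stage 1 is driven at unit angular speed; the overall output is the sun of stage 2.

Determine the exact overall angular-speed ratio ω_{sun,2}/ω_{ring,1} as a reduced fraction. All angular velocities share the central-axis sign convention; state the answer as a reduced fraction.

Stage 1: N_ring = 34 + 2·13 = 60
Stage 1: 34(ω_s−ω_c) = −60(ω_r−ω_c),  ω_s=0, ω_r=1
Stage 1: 34(0−ω_c) = −60(1−ω_c)  ⇒  94ω_c = 60  ⇒  ω_c = 30/47
  ⇒ ω_c¹/ω_r¹ = 30/47
Stage 2: N_ring = 23 + 2·19 = 61
Stage 2: 23(ω_s−ω_c) = −61(ω_r−ω_c),  ω_c=0, ω_r=1
Stage 2: ω_s = 0 − (61/23)(1−0) = -61/23
  ⇒ ω_s²/ω_r² = -61/23
Coupling ω_r² = ω_c¹ ⇒ overall = 30/47 × -61/23 = -1830/1081

-1830/1081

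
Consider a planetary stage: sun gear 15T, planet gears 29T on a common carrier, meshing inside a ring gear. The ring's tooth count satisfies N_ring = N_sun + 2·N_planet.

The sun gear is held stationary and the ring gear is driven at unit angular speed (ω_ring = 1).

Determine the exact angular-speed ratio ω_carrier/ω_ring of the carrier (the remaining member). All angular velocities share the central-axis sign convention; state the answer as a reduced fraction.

73/88

N_ring = 15 + 2·29 = 73
15(ω_s−ω_c) = −73(ω_r−ω_c),  ω_s=0, ω_r=1
15(0−ω_c) = −73(1−ω_c)  ⇒  88ω_c = 73  ⇒  ω_c = 73/88
ω_c/ω_r = 73/88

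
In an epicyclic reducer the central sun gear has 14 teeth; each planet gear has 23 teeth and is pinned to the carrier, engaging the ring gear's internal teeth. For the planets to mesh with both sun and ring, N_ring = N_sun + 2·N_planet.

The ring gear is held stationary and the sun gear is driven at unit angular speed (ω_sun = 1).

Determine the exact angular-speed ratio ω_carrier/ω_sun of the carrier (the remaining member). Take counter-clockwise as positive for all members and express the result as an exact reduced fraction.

7/37

N_ring = 14 + 2·23 = 60
14(ω_s−ω_c) = −60(ω_r−ω_c),  ω_r=0, ω_s=1
14(1−ω_c) = −60(0−ω_c)  ⇒  74ω_c = 14  ⇒  ω_c = 7/37
ω_c/ω_s = 7/37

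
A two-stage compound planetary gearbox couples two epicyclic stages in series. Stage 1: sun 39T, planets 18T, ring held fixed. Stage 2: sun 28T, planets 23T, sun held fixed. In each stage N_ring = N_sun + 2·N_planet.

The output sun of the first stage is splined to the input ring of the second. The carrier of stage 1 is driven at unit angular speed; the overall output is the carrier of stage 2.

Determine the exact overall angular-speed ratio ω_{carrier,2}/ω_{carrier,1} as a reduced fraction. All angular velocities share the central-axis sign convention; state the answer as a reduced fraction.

1406/663

Stage 1: N_ring = 39 + 2·18 = 75
Stage 1: 39(ω_s−ω_c) = −75(ω_r−ω_c),  ω_r=0, ω_c=1
Stage 1: ω_s = 1 − (75/39)(0−1) = 38/13
  ⇒ ω_s¹/ω_c¹ = 38/13
Stage 2: N_ring = 28 + 2·23 = 74
Stage 2: 28(ω_s−ω_c) = −74(ω_r−ω_c),  ω_s=0, ω_r=1
Stage 2: 28(0−ω_c) = −74(1−ω_c)  ⇒  102ω_c = 74  ⇒  ω_c = 37/51
  ⇒ ω_c²/ω_r² = 37/51
Coupling ω_r² = ω_s¹ ⇒ overall = 38/13 × 37/51 = 1406/663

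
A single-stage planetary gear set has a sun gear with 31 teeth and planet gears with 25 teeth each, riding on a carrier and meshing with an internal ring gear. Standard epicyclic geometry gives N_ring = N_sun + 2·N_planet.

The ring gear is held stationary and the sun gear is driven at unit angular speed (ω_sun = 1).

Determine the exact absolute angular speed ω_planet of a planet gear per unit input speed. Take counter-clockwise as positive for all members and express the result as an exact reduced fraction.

-31/50

N_ring = 31 + 2·25 = 81
31(ω_s−ω_c) = −81(ω_r−ω_c),  ω_r=0, ω_s=1
31(1−ω_c) = −81(0−ω_c)  ⇒  112ω_c = 31  ⇒  ω_c = 31/112
sun–planet: 31·(1−31/112) = −25·(ω_p−ω_c)  ⇒  ω_p−ω_c = −(31/25)·(81/112) = -2511/2800
ω_p = 31/112 − 2511/2800 = -31/50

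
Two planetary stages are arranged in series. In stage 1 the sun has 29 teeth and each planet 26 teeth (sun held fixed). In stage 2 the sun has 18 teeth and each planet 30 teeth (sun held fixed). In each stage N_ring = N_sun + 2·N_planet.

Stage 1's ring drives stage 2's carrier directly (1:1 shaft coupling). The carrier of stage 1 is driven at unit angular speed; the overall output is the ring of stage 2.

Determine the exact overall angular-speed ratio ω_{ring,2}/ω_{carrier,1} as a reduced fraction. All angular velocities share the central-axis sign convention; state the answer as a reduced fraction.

Stage 1: N_ring = 29 + 2·26 = 81
Stage 1: 29(ω_s−ω_c) = −81(ω_r−ω_c),  ω_s=0, ω_c=1
Stage 1: ω_r = 1 − (29/81)(0−1) = 110/81
  ⇒ ω_r¹/ω_c¹ = 110/81
Stage 2: N_ring = 18 + 2·30 = 78
Stage 2: 18(ω_s−ω_c) = −78(ω_r−ω_c),  ω_s=0, ω_c=1
Stage 2: ω_r = 1 − (18/78)(0−1) = 16/13
  ⇒ ω_r²/ω_c² = 16/13
Coupling ω_c² = ω_r¹ ⇒ overall = 110/81 × 16/13 = 1760/1053

1760/1053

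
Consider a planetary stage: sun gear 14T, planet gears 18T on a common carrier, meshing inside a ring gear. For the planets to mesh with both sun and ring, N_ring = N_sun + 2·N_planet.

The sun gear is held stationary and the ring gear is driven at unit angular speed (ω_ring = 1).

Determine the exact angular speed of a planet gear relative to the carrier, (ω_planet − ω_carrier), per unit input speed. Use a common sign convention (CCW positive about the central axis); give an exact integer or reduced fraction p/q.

N_ring = 14 + 2·18 = 50
14(ω_s−ω_c) = −50(ω_r−ω_c),  ω_s=0, ω_r=1
14(0−ω_c) = −50(1−ω_c)  ⇒  64ω_c = 50  ⇒  ω_c = 25/32
sun–planet: 14·(0−25/32) = −18·(ω_p−ω_c)  ⇒  ω_p−ω_c = −(14/18)·(-25/32) = 175/288

175/288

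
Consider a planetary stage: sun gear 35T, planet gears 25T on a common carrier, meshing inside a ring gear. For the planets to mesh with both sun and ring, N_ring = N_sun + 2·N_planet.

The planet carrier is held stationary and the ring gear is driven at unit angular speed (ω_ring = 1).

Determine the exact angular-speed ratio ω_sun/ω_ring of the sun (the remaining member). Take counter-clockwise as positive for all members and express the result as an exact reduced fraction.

-17/7

N_ring = 35 + 2·25 = 85
35(ω_s−ω_c) = −85(ω_r−ω_c),  ω_c=0, ω_r=1
ω_s = 0 − (85/35)(1−0) = -17/7
ω_s/ω_r = -17/7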